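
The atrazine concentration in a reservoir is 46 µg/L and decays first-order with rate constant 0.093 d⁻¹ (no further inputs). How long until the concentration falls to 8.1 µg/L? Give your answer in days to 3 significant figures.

t = ln(C₀/C)/k = ln(46/8.1)/0.093 = 1.737/0.093 = 18.68 d.

18.7 d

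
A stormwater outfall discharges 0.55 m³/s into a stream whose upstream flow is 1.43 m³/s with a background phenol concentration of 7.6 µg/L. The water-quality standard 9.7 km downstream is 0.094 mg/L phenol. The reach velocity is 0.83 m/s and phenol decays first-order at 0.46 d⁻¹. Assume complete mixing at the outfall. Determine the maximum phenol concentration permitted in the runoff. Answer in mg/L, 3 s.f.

7.6 µg/L = 0.0076 mg/L.
Travel time to the compliance point: t = 9700/0.83 = 1.169e+04 s = 0.1353 d; decay factor exp(−0.46·0.1353) = 0.9397.
So the concentration just after mixing may be at most 0.094/0.9397 = 0.1 mg/L.
Mass balance: 0.1·1.98 = 0.55·Cₑ + 1.43·0.0076.
Cₑ = (0.1981 − 0.01087) / 0.55 = 0.3404 mg/L.

0.340 mg/L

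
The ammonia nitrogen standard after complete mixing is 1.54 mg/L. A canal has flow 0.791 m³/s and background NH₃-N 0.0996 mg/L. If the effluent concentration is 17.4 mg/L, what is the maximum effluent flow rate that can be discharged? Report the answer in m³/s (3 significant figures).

0.0718 m³/s

Mass balance at complete mixing: C_std·(Q_w + Q_r) = Q_w·C_e + Q_r·C_b.
Rearranging, Q_w = Q_r·(C_std − C_b)/(C_e − C_std) = 0.791·(1.54 − 0.0996) / (17.4 − 1.54) = 0.07184 m³/s.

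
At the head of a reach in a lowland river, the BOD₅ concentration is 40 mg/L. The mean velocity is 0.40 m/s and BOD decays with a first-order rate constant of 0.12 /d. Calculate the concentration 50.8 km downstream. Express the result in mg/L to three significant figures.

33.5 mg/L

Travel time t = 50.8 km / 0.40 m/s = 5.08e+04/0.40 = 1.27e+05 s = 1.47 d.
First-order decay: C = 40·exp(−0.12·1.47) = 40·0.8383 = 33.53 mg/L.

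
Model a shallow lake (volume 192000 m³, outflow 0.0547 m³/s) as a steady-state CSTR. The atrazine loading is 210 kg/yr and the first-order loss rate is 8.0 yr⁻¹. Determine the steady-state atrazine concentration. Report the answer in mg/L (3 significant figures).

0.0644 mg/L

Outflow Q = 0.0547 m³/s × 3.156e+07 s/yr = 1.726e+06 m³/yr.
Steady-state CSTR mass balance: W = Q·C + k·V·C, so C = W/(Q + kV).
Q + kV = 1.726e+06 + 8.0·192000 = 3.262e+06 m³/yr.
C = 210/3.262e+06 = 6.437e-05 kg/m³ = 0.06437 mg/L.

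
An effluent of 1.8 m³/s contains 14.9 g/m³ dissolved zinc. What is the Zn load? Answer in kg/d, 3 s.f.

Mass flux = Q·C = 1.8 m³/s × 14.9 g/m³ = 26.82 g/s.
= 26.82 g/s × 86.4 = 2317 kg/d.

2320 kg/d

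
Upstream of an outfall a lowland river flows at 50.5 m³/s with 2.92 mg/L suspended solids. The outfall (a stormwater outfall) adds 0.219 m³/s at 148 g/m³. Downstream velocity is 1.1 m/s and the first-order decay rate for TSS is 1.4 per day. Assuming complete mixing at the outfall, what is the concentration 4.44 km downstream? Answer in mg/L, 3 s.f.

After complete mixing, C₀ = (0.219·148 + 50.5·2.92) / 50.72 = 3.546 mg/L.
Travel time t = 4440 m / 1.1 m/s = 4036 s = 0.04672 d.
C = 3.546·exp(−1.4·0.04672) = 3.546·0.9367 = 3.322 mg/L.

3.32 mg/L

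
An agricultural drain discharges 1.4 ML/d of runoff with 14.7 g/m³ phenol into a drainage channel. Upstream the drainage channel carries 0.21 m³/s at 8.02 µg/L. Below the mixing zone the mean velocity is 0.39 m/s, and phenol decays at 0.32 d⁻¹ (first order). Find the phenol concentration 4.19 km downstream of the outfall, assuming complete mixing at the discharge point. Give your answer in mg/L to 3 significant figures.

1.4 ML/d = 0.0162 m³/s.
8.02 µg/L = 0.00802 mg/L.
After complete mixing, C₀ = (0.0162·14.7 + 0.21·0.00802) / 0.2262 = 1.06 mg/L.
Travel time t = 4190 m / 0.39 m/s = 1.074e+04 s = 0.1243 d.
C = 1.06·exp(−0.32·0.1243) = 1.06·0.961 = 1.019 mg/L.

1.02 mg/L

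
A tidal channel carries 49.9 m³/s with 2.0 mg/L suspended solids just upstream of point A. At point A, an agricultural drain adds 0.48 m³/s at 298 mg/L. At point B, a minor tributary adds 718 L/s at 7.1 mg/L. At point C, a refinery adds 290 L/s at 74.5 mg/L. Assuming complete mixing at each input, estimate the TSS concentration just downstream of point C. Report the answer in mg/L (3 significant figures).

After input A: C = (49.9·2 + 0.48·298) / 50.38 = 4.82 mg/L.
718 L/s = 0.718 m³/s.
After input B: C = (50.38·4.82 + 0.718·7.1) / 51.1 = 4.852 mg/L.
290 L/s = 0.29 m³/s.
After input C: C = (51.1·4.852 + 0.29·74.5) / 51.39 = 5.245 mg/L.

5.25 mg/L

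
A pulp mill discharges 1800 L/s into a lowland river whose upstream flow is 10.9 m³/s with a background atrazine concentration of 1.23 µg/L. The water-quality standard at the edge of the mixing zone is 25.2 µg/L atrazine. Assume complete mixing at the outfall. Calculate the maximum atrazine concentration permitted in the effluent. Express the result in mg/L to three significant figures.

1800 L/s = 1.8 m³/s.
1.23 µg/L = 0.00123 mg/L.
25.2 µg/L = 0.0252 mg/L.
Mass balance: 0.0252·12.7 = 1.8·Cₑ + 10.9·0.00123.
Cₑ = (0.32 − 0.01341) / 1.8 = 0.1704 mg/L.

0.170 mg/L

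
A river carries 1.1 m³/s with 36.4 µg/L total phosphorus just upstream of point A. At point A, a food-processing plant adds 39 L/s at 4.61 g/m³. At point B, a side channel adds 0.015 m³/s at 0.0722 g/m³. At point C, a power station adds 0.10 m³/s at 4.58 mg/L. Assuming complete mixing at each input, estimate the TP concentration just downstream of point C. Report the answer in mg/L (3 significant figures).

0.541 mg/L

36.4 µg/L = 0.0364 mg/L.
39 L/s = 0.039 m³/s.
After input A: C = (1.1·0.0364 + 0.039·4.61) / 1.139 = 0.193 mg/L.
After input B: C = (1.139·0.193 + 0.015·0.0722) / 1.154 = 0.1914 mg/L.
After input C: C = (1.154·0.1914 + 0.1·4.58) / 1.254 = 0.5414 mg/L.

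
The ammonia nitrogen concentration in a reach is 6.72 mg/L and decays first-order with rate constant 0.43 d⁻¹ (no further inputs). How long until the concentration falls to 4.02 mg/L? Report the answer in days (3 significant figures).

1.19 d

t = ln(C₀/C)/k = ln(6.72/4.02)/0.43 = 0.5138/0.43 = 1.195 d.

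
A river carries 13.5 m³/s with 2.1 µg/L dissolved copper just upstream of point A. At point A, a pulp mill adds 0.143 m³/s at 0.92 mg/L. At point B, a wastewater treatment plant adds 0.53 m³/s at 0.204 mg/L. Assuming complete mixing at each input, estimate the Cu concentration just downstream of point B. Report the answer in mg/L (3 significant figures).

2.1 µg/L = 0.0021 mg/L.
After input A: C = (13.5·0.0021 + 0.143·0.92) / 13.64 = 0.01172 mg/L.
After input B: C = (13.64·0.01172 + 0.53·0.204) / 14.17 = 0.01891 mg/L.

0.0189 mg/L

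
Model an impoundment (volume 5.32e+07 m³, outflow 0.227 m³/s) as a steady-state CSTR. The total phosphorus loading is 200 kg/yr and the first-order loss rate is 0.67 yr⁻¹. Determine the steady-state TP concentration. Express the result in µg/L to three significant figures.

Outflow Q = 0.227 m³/s × 3.156e+07 s/yr = 7.164e+06 m³/yr.
Steady-state CSTR mass balance: W = Q·C + k·V·C, so C = W/(Q + kV).
Q + kV = 7.164e+06 + 0.67·5.32e+07 = 4.281e+07 m³/yr.
C = 200/4.281e+07 = 4.672e-06 kg/m³ = 0.004672 mg/L = 4.672 µg/L.

4.67 µg/L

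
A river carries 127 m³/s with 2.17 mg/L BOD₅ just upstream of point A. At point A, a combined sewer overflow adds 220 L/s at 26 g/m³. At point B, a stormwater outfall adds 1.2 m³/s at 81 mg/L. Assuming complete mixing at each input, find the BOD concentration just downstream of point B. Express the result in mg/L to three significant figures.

220 L/s = 0.22 m³/s.
After input A: C = (127·2.17 + 0.22·26) / 127.2 = 2.211 mg/L.
After input B: C = (127.2·2.211 + 1.2·81) / 128.4 = 2.947 mg/L.

2.95 mg/L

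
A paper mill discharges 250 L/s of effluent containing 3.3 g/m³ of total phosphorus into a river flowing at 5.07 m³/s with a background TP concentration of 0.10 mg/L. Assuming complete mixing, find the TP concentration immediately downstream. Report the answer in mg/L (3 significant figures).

250 L/s = 0.25 m³/s.
Conservation of mass across the mixing zone: C = (0.25·3.3 + 5.07·0.1) / (0.25 + 5.07) = 1.332/5.32 = 0.2504 mg/L.

0.250 mg/L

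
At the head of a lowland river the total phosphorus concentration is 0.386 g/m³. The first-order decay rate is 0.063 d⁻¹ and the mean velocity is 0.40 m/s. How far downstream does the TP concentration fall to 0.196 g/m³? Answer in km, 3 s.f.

From C = C₀·e^(−kt), t = ln(C₀/C)/k = ln(0.386/0.196)/0.063 = 0.6777/0.063 = 10.76 d.
Distance = v·t = 0.40 m/s × 9.294e+05 s = 3.718e+05 m = 371.8 km.

372 km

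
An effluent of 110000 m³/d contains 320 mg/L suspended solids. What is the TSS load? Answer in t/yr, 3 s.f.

12900 t/yr

110000 m³/d = 1.273 m³/s.
Mass flux = Q·C = 1.273 m³/s × 320 g/m³ = 407.4 g/s.
= 407.4 g/s × 31.56 = 1.286e+04 t/yr.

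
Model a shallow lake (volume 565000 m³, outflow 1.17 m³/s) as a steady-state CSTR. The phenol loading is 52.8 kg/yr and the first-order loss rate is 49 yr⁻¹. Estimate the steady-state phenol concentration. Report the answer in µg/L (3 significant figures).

0.817 µg/L

Outflow Q = 1.17 m³/s × 3.156e+07 s/yr = 3.692e+07 m³/yr.
Steady-state CSTR mass balance: W = Q·C + k·V·C, so C = W/(Q + kV).
Q + kV = 3.692e+07 + 49·565000 = 6.461e+07 m³/yr.
C = 52.8/6.461e+07 = 8.172e-07 kg/m³ = 0.0008172 mg/L = 0.8172 µg/L.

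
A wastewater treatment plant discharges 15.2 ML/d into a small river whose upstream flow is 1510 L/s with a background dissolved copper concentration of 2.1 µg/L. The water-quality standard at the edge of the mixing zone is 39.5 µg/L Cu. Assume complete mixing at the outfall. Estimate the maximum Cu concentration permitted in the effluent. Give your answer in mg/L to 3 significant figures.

15.2 ML/d = 0.1759 m³/s.
1510 L/s = 1.51 m³/s.
2.1 µg/L = 0.0021 mg/L.
39.5 µg/L = 0.0395 mg/L.
Mass balance: 0.0395·1.686 = 0.1759·Cₑ + 1.51·0.0021.
Cₑ = (0.06659 − 0.003171) / 0.1759 = 0.3605 mg/L.

0.361 mg/L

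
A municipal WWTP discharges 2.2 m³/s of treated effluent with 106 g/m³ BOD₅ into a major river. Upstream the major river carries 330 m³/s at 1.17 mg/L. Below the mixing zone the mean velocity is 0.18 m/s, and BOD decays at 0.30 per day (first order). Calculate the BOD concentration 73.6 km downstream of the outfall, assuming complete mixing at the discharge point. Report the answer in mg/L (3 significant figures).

0.451 mg/L

After complete mixing, C₀ = (2.2·106 + 330·1.17) / 332.2 = 1.864 mg/L.
Travel time t = 7.36e+04 m / 0.18 m/s = 4.089e+05 s = 4.733 d.
C = 1.864·exp(−0.30·4.733) = 1.864·0.2418 = 0.4507 mg/L.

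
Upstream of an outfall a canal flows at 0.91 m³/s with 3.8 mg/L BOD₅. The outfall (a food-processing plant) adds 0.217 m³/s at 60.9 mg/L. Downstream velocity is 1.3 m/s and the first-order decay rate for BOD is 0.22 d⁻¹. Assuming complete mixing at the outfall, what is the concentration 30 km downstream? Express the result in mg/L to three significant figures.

After complete mixing, C₀ = (0.217·60.9 + 0.91·3.8) / 1.127 = 14.79 mg/L.
Travel time t = 3e+04 m / 1.3 m/s = 2.308e+04 s = 0.2671 d.
C = 14.79·exp(−0.22·0.2671) = 14.79·0.9429 = 13.95 mg/L.

14.0 mg/L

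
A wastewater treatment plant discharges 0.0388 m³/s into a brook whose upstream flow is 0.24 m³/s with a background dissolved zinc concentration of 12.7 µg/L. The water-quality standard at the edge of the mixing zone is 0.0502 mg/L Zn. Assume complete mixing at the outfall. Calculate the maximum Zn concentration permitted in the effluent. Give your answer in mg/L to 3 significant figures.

0.282 mg/L

12.7 µg/L = 0.0127 mg/L.
Mass balance: 0.0502·0.2788 = 0.0388·Cₑ + 0.24·0.0127.
Cₑ = (0.014 − 0.003048) / 0.0388 = 0.2822 mg/L.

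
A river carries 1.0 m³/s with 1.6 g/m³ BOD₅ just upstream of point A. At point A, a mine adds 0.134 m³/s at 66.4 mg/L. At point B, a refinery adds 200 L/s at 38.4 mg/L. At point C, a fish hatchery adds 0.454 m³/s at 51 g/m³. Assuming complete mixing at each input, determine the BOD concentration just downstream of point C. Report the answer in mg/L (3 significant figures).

After input A: C = (1·1.6 + 0.134·66.4) / 1.134 = 9.257 mg/L.
200 L/s = 0.2 m³/s.
After input B: C = (1.134·9.257 + 0.2·38.4) / 1.334 = 13.63 mg/L.
After input C: C = (1.334·13.63 + 0.454·51) / 1.788 = 23.12 mg/L.

23.1 mg/L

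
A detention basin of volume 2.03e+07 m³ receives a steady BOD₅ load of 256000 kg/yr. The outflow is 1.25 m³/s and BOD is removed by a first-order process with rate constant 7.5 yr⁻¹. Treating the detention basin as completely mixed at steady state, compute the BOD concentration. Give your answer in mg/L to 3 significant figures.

Outflow Q = 1.25 m³/s × 3.156e+07 s/yr = 3.945e+07 m³/yr.
Steady-state CSTR mass balance: W = Q·C + k·V·C, so C = W/(Q + kV).
Q + kV = 3.945e+07 + 7.5·2.03e+07 = 1.917e+08 m³/yr.
C = 256000/1.917e+08 = 0.001335 kg/m³ = 1.335 mg/L.

1.34 mg/L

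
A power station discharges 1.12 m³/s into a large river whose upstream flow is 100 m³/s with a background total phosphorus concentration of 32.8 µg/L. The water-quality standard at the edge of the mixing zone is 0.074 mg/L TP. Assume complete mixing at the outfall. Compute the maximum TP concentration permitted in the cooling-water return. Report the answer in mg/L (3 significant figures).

3.75 mg/L

32.8 µg/L = 0.0328 mg/L.
Mass balance: 0.074·101.1 = 1.12·Cₑ + 100·0.0328.
Cₑ = (7.483 − 3.28) / 1.12 = 3.753 mg/L.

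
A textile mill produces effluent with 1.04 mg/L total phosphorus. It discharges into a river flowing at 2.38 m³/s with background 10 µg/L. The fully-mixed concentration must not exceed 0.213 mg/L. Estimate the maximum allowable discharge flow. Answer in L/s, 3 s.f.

584 L/s

10 µg/L = 0.01 mg/L.
Mass balance at complete mixing: C_std·(Q_w + Q_r) = Q_w·C_e + Q_r·C_b.
Rearranging, Q_w = Q_r·(C_std − C_b)/(C_e − C_std) = 2.38·(0.213 − 0.01) / (1.04 − 0.213) = 0.5842 m³/s.
= 584.2 L/s.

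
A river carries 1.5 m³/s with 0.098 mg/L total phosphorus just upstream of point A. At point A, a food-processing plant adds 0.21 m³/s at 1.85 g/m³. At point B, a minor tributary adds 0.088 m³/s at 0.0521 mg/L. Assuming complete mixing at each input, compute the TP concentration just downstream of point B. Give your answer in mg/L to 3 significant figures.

0.300 mg/L

After input A: C = (1.5·0.098 + 0.21·1.85) / 1.71 = 0.3132 mg/L.
After input B: C = (1.71·0.3132 + 0.088·0.0521) / 1.798 = 0.3004 mg/L.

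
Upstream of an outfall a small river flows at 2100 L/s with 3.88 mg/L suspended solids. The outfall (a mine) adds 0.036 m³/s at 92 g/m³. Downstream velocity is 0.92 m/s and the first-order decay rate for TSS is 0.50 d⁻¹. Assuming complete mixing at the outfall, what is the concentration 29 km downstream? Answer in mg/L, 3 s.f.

4.47 mg/L

2100 L/s = 2.1 m³/s.
After complete mixing, C₀ = (0.036·92 + 2.1·3.88) / 2.136 = 5.365 mg/L.
Travel time t = 2.9e+04 m / 0.92 m/s = 3.152e+04 s = 0.3648 d.
C = 5.365·exp(−0.50·0.3648) = 5.365·0.8333 = 4.471 mg/L.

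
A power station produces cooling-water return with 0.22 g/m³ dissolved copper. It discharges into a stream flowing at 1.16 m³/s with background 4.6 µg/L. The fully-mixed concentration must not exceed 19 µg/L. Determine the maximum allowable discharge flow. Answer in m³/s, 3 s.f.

4.6 µg/L = 0.0046 mg/L.
19 µg/L = 0.019 mg/L.
Mass balance at complete mixing: C_std·(Q_w + Q_r) = Q_w·C_e + Q_r·C_b.
Rearranging, Q_w = Q_r·(C_std − C_b)/(C_e − C_std) = 1.16·(0.019 − 0.0046) / (0.22 − 0.019) = 0.0831 m³/s.

0.0831 m³/s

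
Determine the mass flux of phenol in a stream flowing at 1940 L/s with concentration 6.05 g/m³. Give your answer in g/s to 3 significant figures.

1940 L/s = 1.94 m³/s.
Mass flux = Q·C = 1.94 m³/s × 6.05 g/m³ = 11.74 g/s.

11.7 g/s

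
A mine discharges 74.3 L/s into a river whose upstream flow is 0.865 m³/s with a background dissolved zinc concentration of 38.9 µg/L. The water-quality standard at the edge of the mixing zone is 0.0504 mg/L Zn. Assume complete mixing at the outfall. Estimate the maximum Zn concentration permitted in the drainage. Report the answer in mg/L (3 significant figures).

0.184 mg/L

74.3 L/s = 0.0743 m³/s.
38.9 µg/L = 0.0389 mg/L.
Mass balance: 0.0504·0.9393 = 0.0743·Cₑ + 0.865·0.0389.
Cₑ = (0.04734 − 0.03365) / 0.0743 = 0.1843 mg/L.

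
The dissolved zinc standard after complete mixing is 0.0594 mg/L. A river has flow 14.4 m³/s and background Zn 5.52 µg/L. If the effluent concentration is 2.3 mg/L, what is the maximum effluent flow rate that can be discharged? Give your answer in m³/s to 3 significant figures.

0.346 m³/s

5.52 µg/L = 0.00552 mg/L.
Mass balance at complete mixing: C_std·(Q_w + Q_r) = Q_w·C_e + Q_r·C_b.
Rearranging, Q_w = Q_r·(C_std − C_b)/(C_e − C_std) = 14.4·(0.0594 − 0.00552) / (2.3 − 0.0594) = 0.3463 m³/s.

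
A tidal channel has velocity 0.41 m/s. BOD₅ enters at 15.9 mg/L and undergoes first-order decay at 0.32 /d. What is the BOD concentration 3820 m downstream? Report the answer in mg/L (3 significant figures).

15.4 mg/L

Travel time t = 3820 m / 0.41 m/s = 3820/0.41 = 9317 s = 0.1078 d.
First-order decay: C = 15.9·exp(−0.32·0.1078) = 15.9·0.9661 = 15.36 mg/L.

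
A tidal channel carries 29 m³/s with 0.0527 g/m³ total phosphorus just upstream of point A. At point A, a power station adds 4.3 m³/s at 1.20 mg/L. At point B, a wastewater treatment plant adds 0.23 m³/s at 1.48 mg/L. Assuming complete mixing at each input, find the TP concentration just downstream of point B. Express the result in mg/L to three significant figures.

0.210 mg/L

After input A: C = (29·0.0527 + 4.3·1.2) / 33.3 = 0.2008 mg/L.
After input B: C = (33.3·0.2008 + 0.23·1.48) / 33.53 = 0.2096 mg/L.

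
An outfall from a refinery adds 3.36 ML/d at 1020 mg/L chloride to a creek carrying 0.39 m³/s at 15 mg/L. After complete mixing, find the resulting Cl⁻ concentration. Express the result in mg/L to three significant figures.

106 mg/L

3.36 ML/d = 0.03889 m³/s.
Conservation of mass across the mixing zone: C = (0.03889·1020 + 0.39·15) / (0.03889 + 0.39) = 45.52/0.4289 = 106.1 mg/L.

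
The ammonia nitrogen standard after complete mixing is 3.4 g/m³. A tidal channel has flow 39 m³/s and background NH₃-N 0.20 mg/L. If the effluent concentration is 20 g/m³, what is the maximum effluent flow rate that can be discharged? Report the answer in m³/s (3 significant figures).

Mass balance at complete mixing: C_std·(Q_w + Q_r) = Q_w·C_e + Q_r·C_b.
Rearranging, Q_w = Q_r·(C_std − C_b)/(C_e − C_std) = 39·(3.4 − 0.2) / (20 − 3.4) = 7.518 m³/s.

7.52 m³/s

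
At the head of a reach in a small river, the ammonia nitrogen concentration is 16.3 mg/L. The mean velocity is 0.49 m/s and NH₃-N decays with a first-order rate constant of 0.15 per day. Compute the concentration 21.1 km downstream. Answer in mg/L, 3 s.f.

Travel time t = 21.1 km / 0.49 m/s = 2.11e+04/0.49 = 4.306e+04 s = 0.4984 d.
First-order decay: C = 16.3·exp(−0.15·0.4984) = 16.3·0.928 = 15.13 mg/L.

15.1 mg/L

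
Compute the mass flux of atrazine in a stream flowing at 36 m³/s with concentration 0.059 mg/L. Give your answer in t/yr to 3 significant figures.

67.0 t/yr

Mass flux = Q·C = 36 m³/s × 0.059 g/m³ = 2.124 g/s.
= 2.124 g/s × 31.56 = 67.03 t/yr.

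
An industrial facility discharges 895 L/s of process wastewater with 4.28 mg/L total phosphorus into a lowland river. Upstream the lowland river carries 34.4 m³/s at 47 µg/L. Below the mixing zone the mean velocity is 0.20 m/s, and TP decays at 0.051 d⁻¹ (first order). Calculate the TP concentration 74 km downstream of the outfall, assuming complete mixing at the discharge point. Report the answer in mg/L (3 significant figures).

895 L/s = 0.895 m³/s.
47 µg/L = 0.047 mg/L.
After complete mixing, C₀ = (0.895·4.28 + 34.4·0.047) / 35.3 = 0.1543 mg/L.
Travel time t = 7.4e+04 m / 0.20 m/s = 3.7e+05 s = 4.282 d.
C = 0.1543·exp(−0.051·4.282) = 0.1543·0.8038 = 0.1241 mg/L.

0.124 mg/L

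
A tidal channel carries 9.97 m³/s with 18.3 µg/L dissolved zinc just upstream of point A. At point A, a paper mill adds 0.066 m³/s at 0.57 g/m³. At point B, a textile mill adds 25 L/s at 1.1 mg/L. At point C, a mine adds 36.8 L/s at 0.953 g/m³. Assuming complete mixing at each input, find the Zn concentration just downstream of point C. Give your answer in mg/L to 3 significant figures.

18.3 µg/L = 0.0183 mg/L.
After input A: C = (9.97·0.0183 + 0.066·0.57) / 10.04 = 0.02193 mg/L.
25 L/s = 0.025 m³/s.
After input B: C = (10.04·0.02193 + 0.025·1.1) / 10.06 = 0.02461 mg/L.
36.8 L/s = 0.0368 m³/s.
After input C: C = (10.06·0.02461 + 0.0368·0.953) / 10.1 = 0.02799 mg/L.

0.0280 mg/L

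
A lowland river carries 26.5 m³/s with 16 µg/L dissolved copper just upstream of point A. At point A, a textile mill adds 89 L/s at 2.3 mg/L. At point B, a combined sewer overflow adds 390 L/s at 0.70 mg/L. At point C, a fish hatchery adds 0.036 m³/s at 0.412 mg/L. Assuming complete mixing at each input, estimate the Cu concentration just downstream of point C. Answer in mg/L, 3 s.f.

0.0339 mg/L

16 µg/L = 0.016 mg/L.
89 L/s = 0.089 m³/s.
After input A: C = (26.5·0.016 + 0.089·2.3) / 26.59 = 0.02365 mg/L.
390 L/s = 0.39 m³/s.
After input B: C = (26.59·0.02365 + 0.39·0.7) / 26.98 = 0.03342 mg/L.
After input C: C = (26.98·0.03342 + 0.036·0.412) / 27.02 = 0.03393 mg/L.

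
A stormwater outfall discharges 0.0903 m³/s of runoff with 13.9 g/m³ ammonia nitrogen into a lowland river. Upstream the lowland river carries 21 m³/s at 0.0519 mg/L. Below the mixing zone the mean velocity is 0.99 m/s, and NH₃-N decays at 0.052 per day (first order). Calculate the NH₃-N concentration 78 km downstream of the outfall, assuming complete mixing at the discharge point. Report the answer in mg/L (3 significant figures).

After complete mixing, C₀ = (0.0903·13.9 + 21·0.0519) / 21.09 = 0.1112 mg/L.
Travel time t = 7.8e+04 m / 0.99 m/s = 7.879e+04 s = 0.9119 d.
C = 0.1112·exp(−0.052·0.9119) = 0.1112·0.9537 = 0.106 mg/L.

0.106 mg/L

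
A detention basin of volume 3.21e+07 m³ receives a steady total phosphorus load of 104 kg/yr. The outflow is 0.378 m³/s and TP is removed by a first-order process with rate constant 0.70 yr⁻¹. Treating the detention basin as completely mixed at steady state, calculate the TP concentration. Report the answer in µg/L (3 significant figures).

3.02 µg/L

Outflow Q = 0.378 m³/s × 3.156e+07 s/yr = 1.193e+07 m³/yr.
Steady-state CSTR mass balance: W = Q·C + k·V·C, so C = W/(Q + kV).
Q + kV = 1.193e+07 + 0.70·3.21e+07 = 3.44e+07 m³/yr.
C = 104/3.44e+07 = 3.023e-06 kg/m³ = 0.003023 mg/L = 3.023 µg/L.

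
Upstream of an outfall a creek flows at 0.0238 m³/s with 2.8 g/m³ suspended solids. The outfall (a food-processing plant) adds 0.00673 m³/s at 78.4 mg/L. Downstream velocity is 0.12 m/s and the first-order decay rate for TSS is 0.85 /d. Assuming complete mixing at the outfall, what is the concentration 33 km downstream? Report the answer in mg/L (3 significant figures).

After complete mixing, C₀ = (0.00673·78.4 + 0.0238·2.8) / 0.03053 = 19.47 mg/L.
Travel time t = 3.3e+04 m / 0.12 m/s = 2.75e+05 s = 3.183 d.
C = 19.47·exp(−0.85·3.183) = 19.47·0.06684 = 1.301 mg/L.

1.30 mg/L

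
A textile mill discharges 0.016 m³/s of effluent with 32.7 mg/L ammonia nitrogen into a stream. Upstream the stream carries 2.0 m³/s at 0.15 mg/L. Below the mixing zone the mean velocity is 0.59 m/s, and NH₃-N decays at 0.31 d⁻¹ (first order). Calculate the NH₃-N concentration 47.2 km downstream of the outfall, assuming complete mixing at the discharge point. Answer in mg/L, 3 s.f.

After complete mixing, C₀ = (0.016·32.7 + 2·0.15) / 2.016 = 0.4083 mg/L.
Travel time t = 4.72e+04 m / 0.59 m/s = 8e+04 s = 0.9259 d.
C = 0.4083·exp(−0.31·0.9259) = 0.4083·0.7505 = 0.3064 mg/L.

0.306 mg/L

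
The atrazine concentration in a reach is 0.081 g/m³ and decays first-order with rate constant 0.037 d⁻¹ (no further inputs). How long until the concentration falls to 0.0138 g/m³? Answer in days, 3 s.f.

t = ln(C₀/C)/k = ln(0.081/0.0138)/0.037 = 1.77/0.037 = 47.83 d.

47.8 d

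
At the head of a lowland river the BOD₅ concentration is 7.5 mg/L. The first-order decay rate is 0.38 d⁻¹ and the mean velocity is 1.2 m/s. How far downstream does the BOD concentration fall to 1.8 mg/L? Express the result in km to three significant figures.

From C = C₀·e^(−kt), t = ln(C₀/C)/k = ln(7.5/1.8)/0.38 = 1.427/0.38 = 3.756 d.
Distance = v·t = 1.2 m/s × 3.245e+05 s = 3.894e+05 m = 389.4 km.

389 km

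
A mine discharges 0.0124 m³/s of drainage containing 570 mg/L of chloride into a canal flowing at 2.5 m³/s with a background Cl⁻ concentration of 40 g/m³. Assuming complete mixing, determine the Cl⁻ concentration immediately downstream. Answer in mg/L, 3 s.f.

By mass balance at complete mixing, C = (0.0124·570 + 2.5·40) / (0.0124 + 2.5) = 107.1/2.512 = 42.62 mg/L.

42.6 mg/L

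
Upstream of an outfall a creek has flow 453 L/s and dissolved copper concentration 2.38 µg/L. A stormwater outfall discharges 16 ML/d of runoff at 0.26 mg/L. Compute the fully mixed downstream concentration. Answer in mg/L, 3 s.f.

16 ML/d = 0.1852 m³/s.
453 L/s = 0.453 m³/s.
2.38 µg/L = 0.00238 mg/L.
Flow-weighted mixing gives C = (0.1852·0.26 + 0.453·0.00238) / (0.1852 + 0.453) = 0.04923/0.6382 = 0.07713 mg/L.

0.0771 mg/L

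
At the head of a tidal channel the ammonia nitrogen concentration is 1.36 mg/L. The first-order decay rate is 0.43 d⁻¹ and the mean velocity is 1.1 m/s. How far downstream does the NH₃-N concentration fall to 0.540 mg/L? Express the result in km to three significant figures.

204 km

From C = C₀·e^(−kt), t = ln(C₀/C)/k = ln(1.36/0.540)/0.43 = 0.9237/0.43 = 2.148 d.
Distance = v·t = 1.1 m/s × 1.856e+05 s = 2.042e+05 m = 204.2 km.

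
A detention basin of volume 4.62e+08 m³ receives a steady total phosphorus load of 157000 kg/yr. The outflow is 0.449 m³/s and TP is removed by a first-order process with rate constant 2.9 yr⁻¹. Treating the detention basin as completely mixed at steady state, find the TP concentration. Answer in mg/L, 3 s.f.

Outflow Q = 0.449 m³/s × 3.156e+07 s/yr = 1.417e+07 m³/yr.
Steady-state CSTR mass balance: W = Q·C + k·V·C, so C = W/(Q + kV).
Q + kV = 1.417e+07 + 2.9·4.62e+08 = 1.354e+09 m³/yr.
C = 157000/1.354e+09 = 0.000116 kg/m³ = 0.116 mg/L.

0.116 mg/L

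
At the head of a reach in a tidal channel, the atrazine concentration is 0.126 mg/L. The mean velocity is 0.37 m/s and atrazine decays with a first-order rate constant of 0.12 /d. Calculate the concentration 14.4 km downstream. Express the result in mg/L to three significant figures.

Travel time t = 14.4 km / 0.37 m/s = 1.44e+04/0.37 = 3.892e+04 s = 0.4505 d.
First-order decay: C = 0.126·exp(−0.12·0.4505) = 0.126·0.9474 = 0.1194 mg/L.

0.119 mg/L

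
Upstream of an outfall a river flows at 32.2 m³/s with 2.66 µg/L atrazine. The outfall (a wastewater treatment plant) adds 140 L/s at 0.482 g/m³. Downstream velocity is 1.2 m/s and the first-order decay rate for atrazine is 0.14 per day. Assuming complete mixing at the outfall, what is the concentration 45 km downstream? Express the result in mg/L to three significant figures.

0.00446 mg/L

140 L/s = 0.14 m³/s.
2.66 µg/L = 0.00266 mg/L.
After complete mixing, C₀ = (0.14·0.482 + 32.2·0.00266) / 32.34 = 0.004735 mg/L.
Travel time t = 4.5e+04 m / 1.2 m/s = 3.75e+04 s = 0.434 d.
C = 0.004735·exp(−0.14·0.434) = 0.004735·0.941 = 0.004456 mg/L.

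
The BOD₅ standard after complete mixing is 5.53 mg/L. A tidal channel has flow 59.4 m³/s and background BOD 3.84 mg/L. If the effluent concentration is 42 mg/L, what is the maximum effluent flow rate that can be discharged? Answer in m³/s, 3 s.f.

Mass balance at complete mixing: C_std·(Q_w + Q_r) = Q_w·C_e + Q_r·C_b.
Rearranging, Q_w = Q_r·(C_std − C_b)/(C_e − C_std) = 59.4·(5.53 − 3.84) / (42 − 5.53) = 2.753 m³/s.

2.75 m³/s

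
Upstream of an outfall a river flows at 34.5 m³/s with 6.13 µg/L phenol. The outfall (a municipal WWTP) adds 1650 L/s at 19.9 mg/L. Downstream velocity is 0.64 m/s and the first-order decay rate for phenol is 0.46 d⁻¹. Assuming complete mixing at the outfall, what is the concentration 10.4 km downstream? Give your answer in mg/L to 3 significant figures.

1650 L/s = 1.65 m³/s.
6.13 µg/L = 0.00613 mg/L.
After complete mixing, C₀ = (1.65·19.9 + 34.5·0.00613) / 36.15 = 0.9141 mg/L.
Travel time t = 1.04e+04 m / 0.64 m/s = 1.625e+04 s = 0.1881 d.
C = 0.9141·exp(−0.46·0.1881) = 0.9141·0.9171 = 0.8384 mg/L.

0.838 mg/L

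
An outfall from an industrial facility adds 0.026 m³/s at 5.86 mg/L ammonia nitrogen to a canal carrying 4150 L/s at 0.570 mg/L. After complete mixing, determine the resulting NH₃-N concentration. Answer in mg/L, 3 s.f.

0.603 mg/L

4150 L/s = 4.15 m³/s.
By mass balance at complete mixing, C = (0.026·5.86 + 4.15·0.57) / (0.026 + 4.15) = 2.518/4.176 = 0.6029 mg/L.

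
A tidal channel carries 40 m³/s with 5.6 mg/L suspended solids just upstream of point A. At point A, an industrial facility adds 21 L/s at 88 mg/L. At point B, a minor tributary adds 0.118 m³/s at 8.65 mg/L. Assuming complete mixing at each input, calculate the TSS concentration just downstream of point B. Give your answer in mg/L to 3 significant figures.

21 L/s = 0.021 m³/s.
After input A: C = (40·5.6 + 0.021·88) / 40.02 = 5.643 mg/L.
After input B: C = (40.02·5.643 + 0.118·8.65) / 40.14 = 5.652 mg/L.

5.65 mg/L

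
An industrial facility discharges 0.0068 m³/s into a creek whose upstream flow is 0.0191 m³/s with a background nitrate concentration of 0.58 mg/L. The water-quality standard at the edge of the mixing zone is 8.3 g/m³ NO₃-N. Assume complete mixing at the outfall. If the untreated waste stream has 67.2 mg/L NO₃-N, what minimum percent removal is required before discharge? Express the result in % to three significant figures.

55.4 %

Mass balance: 8.3·0.0259 = 0.0068·Cₑ + 0.0191·0.58.
Cₑ = (0.215 − 0.01108) / 0.0068 = 29.98 mg/L.
Required removal = 1 − 29.98/67.2 = 55.38 %.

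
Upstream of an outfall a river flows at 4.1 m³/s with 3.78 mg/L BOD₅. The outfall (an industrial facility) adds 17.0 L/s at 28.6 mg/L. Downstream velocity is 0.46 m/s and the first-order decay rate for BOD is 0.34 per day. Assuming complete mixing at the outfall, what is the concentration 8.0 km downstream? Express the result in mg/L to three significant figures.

3.63 mg/L

17.0 L/s = 0.017 m³/s.
After complete mixing, C₀ = (0.017·28.6 + 4.1·3.78) / 4.117 = 3.882 mg/L.
Travel time t = 8000 m / 0.46 m/s = 1.739e+04 s = 0.2013 d.
C = 3.882·exp(−0.34·0.2013) = 3.882·0.9339 = 3.626 mg/L.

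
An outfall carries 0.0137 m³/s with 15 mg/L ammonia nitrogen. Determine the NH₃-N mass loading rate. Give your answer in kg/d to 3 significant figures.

17.8 kg/d

Mass flux = Q·C = 0.0137 m³/s × 15 g/m³ = 0.2055 g/s.
= 0.2055 g/s × 86.4 = 17.76 kg/d.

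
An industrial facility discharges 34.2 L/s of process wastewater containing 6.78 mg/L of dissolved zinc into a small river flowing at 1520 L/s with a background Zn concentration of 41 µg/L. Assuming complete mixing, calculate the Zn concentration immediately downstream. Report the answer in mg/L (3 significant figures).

0.189 mg/L

34.2 L/s = 0.0342 m³/s.
1520 L/s = 1.52 m³/s.
41 µg/L = 0.041 mg/L.
Flow-weighted mixing gives C = (0.0342·6.78 + 1.52·0.041) / (0.0342 + 1.52) = 0.2942/1.554 = 0.1893 mg/L.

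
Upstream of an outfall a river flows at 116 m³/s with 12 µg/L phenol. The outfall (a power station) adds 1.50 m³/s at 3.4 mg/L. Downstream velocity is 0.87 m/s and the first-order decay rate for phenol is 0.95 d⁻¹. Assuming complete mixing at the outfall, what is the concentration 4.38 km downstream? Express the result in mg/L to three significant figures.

0.0523 mg/L

12 µg/L = 0.012 mg/L.
After complete mixing, C₀ = (1.5·3.4 + 116·0.012) / 117.5 = 0.05525 mg/L.
Travel time t = 4380 m / 0.87 m/s = 5034 s = 0.05827 d.
C = 0.05525·exp(−0.95·0.05827) = 0.05525·0.9461 = 0.05228 mg/L.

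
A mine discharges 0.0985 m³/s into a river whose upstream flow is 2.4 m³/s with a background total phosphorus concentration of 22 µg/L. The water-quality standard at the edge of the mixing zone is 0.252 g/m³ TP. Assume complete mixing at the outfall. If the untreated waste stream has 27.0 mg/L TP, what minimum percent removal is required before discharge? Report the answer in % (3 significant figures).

78.3 %

22 µg/L = 0.022 mg/L.
Mass balance: 0.252·2.498 = 0.0985·Cₑ + 2.4·0.022.
Cₑ = (0.6296 − 0.0528) / 0.0985 = 5.856 mg/L.
Required removal = 1 − 5.856/27.0 = 78.31 %.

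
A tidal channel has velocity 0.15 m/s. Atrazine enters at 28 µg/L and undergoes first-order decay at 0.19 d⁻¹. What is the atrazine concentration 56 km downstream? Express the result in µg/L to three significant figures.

Travel time t = 56 km / 0.15 m/s = 5.6e+04/0.15 = 3.733e+05 s = 4.321 d.
First-order decay: C = 28·exp(−0.19·4.321) = 28·0.44 = 12.32 µg/L.

12.3 µg/L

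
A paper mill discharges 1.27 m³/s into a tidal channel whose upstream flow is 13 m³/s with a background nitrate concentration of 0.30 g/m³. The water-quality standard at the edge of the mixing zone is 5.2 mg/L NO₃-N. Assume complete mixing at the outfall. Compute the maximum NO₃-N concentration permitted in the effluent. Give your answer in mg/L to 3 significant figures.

Mass balance: 5.2·14.27 = 1.27·Cₑ + 13·0.3.
Cₑ = (74.2 − 3.9) / 1.27 = 55.36 mg/L.

55.4 mg/L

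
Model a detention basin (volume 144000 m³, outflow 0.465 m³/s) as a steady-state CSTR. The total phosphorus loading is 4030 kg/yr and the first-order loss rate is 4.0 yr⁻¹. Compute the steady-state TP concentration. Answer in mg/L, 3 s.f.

Outflow Q = 0.465 m³/s × 3.156e+07 s/yr = 1.467e+07 m³/yr.
Steady-state CSTR mass balance: W = Q·C + k·V·C, so C = W/(Q + kV).
Q + kV = 1.467e+07 + 4.0·144000 = 1.525e+07 m³/yr.
C = 4030/1.525e+07 = 0.0002643 kg/m³ = 0.2643 mg/L.

0.264 mg/L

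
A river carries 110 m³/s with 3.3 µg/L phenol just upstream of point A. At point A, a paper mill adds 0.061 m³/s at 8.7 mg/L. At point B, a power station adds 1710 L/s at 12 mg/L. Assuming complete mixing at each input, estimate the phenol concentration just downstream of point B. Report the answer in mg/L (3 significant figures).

3.3 µg/L = 0.0033 mg/L.
After input A: C = (110·0.0033 + 0.061·8.7) / 110.1 = 0.00812 mg/L.
1710 L/s = 1.71 m³/s.
After input B: C = (110.1·0.00812 + 1.71·12) / 111.8 = 0.1916 mg/L.

0.192 mg/L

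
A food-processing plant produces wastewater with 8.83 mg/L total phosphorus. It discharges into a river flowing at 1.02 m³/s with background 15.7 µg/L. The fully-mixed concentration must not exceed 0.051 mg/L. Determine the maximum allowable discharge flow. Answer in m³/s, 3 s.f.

15.7 µg/L = 0.0157 mg/L.
Mass balance at complete mixing: C_std·(Q_w + Q_r) = Q_w·C_e + Q_r·C_b.
Rearranging, Q_w = Q_r·(C_std − C_b)/(C_e − C_std) = 1.02·(0.051 − 0.0157) / (8.83 − 0.051) = 0.004101 m³/s.

0.00410 m³/s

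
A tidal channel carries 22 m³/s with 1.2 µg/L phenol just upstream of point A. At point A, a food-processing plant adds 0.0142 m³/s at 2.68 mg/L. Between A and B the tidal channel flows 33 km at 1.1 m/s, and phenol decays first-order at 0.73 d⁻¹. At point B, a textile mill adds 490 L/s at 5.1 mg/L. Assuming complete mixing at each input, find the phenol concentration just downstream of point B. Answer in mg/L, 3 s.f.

1.2 µg/L = 0.0012 mg/L.
After input A: C = (22·0.0012 + 0.0142·2.68) / 22.01 = 0.002928 mg/L.
Over the 33 km reach to input B (t = 3e+04 s = 0.3472 d), decay gives C = 0.002928·exp(−0.73·0.3472) = 0.002272 mg/L.
490 L/s = 0.49 m³/s.
After input B: C = (22.01·0.002272 + 0.49·5.1) / 22.5 = 0.1133 mg/L.

0.113 mg/L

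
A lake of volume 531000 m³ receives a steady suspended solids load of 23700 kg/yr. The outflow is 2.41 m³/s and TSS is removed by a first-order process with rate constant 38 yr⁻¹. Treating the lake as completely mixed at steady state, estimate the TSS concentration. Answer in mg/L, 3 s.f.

0.246 mg/L

Outflow Q = 2.41 m³/s × 3.156e+07 s/yr = 7.605e+07 m³/yr.
Steady-state CSTR mass balance: W = Q·C + k·V·C, so C = W/(Q + kV).
Q + kV = 7.605e+07 + 38·531000 = 9.623e+07 m³/yr.
C = 23700/9.623e+07 = 0.0002463 kg/m³ = 0.2463 mg/L.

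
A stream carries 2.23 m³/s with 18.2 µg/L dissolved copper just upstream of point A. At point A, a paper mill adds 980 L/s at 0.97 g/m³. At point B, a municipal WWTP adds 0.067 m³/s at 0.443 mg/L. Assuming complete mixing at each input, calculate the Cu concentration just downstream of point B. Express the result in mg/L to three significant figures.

18.2 µg/L = 0.0182 mg/L.
980 L/s = 0.98 m³/s.
After input A: C = (2.23·0.0182 + 0.98·0.97) / 3.21 = 0.3088 mg/L.
After input B: C = (3.21·0.3088 + 0.067·0.443) / 3.277 = 0.3115 mg/L.

0.312 mg/L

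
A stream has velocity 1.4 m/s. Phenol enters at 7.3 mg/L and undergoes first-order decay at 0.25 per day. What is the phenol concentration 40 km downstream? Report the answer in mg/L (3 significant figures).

6.72 mg/L

Travel time t = 40 km / 1.4 m/s = 4e+04/1.4 = 2.857e+04 s = 0.3307 d.
First-order decay: C = 7.3·exp(−0.25·0.3307) = 7.3·0.9207 = 6.721 mg/L.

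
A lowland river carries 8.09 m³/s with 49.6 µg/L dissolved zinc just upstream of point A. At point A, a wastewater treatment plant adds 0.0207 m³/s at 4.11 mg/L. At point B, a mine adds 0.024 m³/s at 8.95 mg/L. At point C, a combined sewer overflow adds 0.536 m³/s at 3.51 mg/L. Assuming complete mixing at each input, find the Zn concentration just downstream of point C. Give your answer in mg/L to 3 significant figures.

0.298 mg/L

49.6 µg/L = 0.0496 mg/L.
After input A: C = (8.09·0.0496 + 0.0207·4.11) / 8.111 = 0.05996 mg/L.
After input B: C = (8.111·0.05996 + 0.024·8.95) / 8.135 = 0.08619 mg/L.
After input C: C = (8.135·0.08619 + 0.536·3.51) / 8.671 = 0.2978 mg/L.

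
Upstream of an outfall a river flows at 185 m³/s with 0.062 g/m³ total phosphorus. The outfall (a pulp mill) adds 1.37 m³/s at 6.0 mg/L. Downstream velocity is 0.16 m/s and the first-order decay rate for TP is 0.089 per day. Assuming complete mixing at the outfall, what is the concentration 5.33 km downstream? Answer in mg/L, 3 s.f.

After complete mixing, C₀ = (1.37·6 + 185·0.062) / 186.4 = 0.1057 mg/L.
Travel time t = 5330 m / 0.16 m/s = 3.331e+04 s = 0.3856 d.
C = 0.1057·exp(−0.089·0.3856) = 0.1057·0.9663 = 0.1021 mg/L.

0.102 mg/L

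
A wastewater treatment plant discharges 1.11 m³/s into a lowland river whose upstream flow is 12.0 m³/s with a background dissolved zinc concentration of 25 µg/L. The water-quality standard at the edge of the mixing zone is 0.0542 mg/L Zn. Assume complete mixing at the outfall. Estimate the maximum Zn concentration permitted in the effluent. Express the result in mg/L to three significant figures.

0.370 mg/L

25 µg/L = 0.025 mg/L.
Mass balance: 0.0542·13.11 = 1.11·Cₑ + 12·0.025.
Cₑ = (0.7106 − 0.3) / 1.11 = 0.3699 mg/L.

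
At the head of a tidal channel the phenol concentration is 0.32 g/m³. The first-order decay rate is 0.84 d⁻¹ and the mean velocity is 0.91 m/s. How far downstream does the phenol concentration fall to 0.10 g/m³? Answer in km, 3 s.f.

From C = C₀·e^(−kt), t = ln(C₀/C)/k = ln(0.32/0.10)/0.84 = 1.163/0.84 = 1.385 d.
Distance = v·t = 0.91 m/s × 1.196e+05 s = 1.089e+05 m = 108.9 km.

109 km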